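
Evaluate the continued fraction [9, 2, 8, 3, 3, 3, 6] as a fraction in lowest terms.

34685/3662

Using pₖ = aₖpₖ₋₁ + pₖ₋₂ and qₖ = aₖqₖ₋₁ + qₖ₋₂:
  k=0: a=9, p=9, q=1
  k=1: a=2, p=19, q=2
  k=2: a=8, p=161, q=17
  k=3: a=3, p=502, q=53
  k=4: a=3, p=1667, q=176
  k=5: a=3, p=5503, q=581
  k=6: a=6, p=34685, q=3662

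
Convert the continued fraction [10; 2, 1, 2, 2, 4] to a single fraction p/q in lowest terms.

871/84

Using pₖ = aₖpₖ₋₁ + pₖ₋₂ and qₖ = aₖqₖ₋₁ + qₖ₋₂:
  k=0: a=10, p=10, q=1
  k=1: a=2, p=21, q=2
  k=2: a=1, p=31, q=3
  k=3: a=2, p=83, q=8
  k=4: a=2, p=197, q=19
  k=5: a=4, p=871, q=84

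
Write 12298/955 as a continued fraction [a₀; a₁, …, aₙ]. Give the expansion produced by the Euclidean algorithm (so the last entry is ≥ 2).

[12; 1, 7, 6, 6, 3]

12298 = 12·955 + 838
955 = 1·838 + 117
838 = 7·117 + 19
117 = 6·19 + 3
19 = 6·3 + 1
3 = 3·1 + 0  (stop)
So 12298/955 = [12; 1, 7, 6, 6, 3].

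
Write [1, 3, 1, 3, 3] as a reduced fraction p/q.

Using pₖ = aₖpₖ₋₁ + pₖ₋₂ and qₖ = aₖqₖ₋₁ + qₖ₋₂:
  k=0: a=1, p=1, q=1
  k=1: a=3, p=4, q=3
  k=2: a=1, p=5, q=4
  k=3: a=3, p=19, q=15
  k=4: a=3, p=62, q=49

62/49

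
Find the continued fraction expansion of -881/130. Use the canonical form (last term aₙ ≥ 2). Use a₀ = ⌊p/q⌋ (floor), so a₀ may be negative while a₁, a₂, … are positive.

[-7; 4, 2, 14]

-881 = -7·130 + 29
130 = 4·29 + 14
29 = 2·14 + 1
14 = 14·1 + 0  (stop)
So -881/130 = [-7; 4, 2, 14].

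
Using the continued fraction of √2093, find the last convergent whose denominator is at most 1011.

√2093 = [45; 1, 2, 1, 90, …] (period length 4).
Convergents:
  p_0/q_0 = 45/1
  p_1/q_1 = 46/1
  p_2/q_2 = 137/3
  p_3/q_3 = 183/4
  p_4/q_4 = 16607/363
  p_5/q_5 = 16790/367
  p_6/q_6 = 50187/1097
q_5 = 367 ≤ 1011 < 1097 = q_6, so the answer is 16790/367.

16790/367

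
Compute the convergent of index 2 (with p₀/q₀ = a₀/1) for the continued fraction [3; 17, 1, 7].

55/18

Using pₖ = aₖpₖ₋₁ + pₖ₋₂, qₖ = aₖqₖ₋₁ + qₖ₋₂ (with p₋₁=1, p₋₂=0, q₋₁=0, q₋₂=1):
  k=0: a=3, p=3, q=1
  k=1: a=17, p=52, q=17
  k=2: a=1, p=55, q=18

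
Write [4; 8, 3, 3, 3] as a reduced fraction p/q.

1129/274

Using pₖ = aₖpₖ₋₁ + pₖ₋₂ and qₖ = aₖqₖ₋₁ + qₖ₋₂:
  k=0: a=4, p=4, q=1
  k=1: a=8, p=33, q=8
  k=2: a=3, p=103, q=25
  k=3: a=3, p=342, q=83
  k=4: a=3, p=1129, q=274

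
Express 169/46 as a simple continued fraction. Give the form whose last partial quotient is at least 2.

[3; 1, 2, 15]

169 = 3·46 + 31
46 = 1·31 + 15
31 = 2·15 + 1
15 = 15·1 + 0  (stop)
So 169/46 = [3; 1, 2, 15].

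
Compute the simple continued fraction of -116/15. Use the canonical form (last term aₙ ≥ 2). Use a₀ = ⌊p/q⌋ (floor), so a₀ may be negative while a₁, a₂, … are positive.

-116 = -8*15 + 4
15 = 3*4 + 3
4 = 1*3 + 1
3 = 3*1 + 0  (stop)
So -116/15 = [-8; 3, 1, 3].

[-8; 3, 1, 3]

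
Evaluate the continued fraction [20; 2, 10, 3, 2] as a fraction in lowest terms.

3092/151

Fold from the inside: start with 2/1.
  3 + 1/2 = 7/2
  10 + 2/7 = 72/7
  2 + 7/72 = 151/72
  20 + 72/151 = 3092/151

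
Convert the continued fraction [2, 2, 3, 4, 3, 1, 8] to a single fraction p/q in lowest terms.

2708/1113

Fold from the inside: start with 8/1.
  1 + 1/8 = 9/8
  3 + 8/9 = 35/9
  4 + 9/35 = 149/35
  3 + 35/149 = 482/149
  2 + 149/482 = 1113/482
  2 + 482/1113 = 2708/1113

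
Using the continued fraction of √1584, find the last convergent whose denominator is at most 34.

√1584 = [39; 1, 3, 1, 78, …] (period length 4).
Convergents:
  p_0/q_0 = 39/1
  p_1/q_1 = 40/1
  p_2/q_2 = 159/4
  p_3/q_3 = 199/5
  p_4/q_4 = 15681/394
q_3 = 5 ≤ 34 < 394 = q_4, so the answer is 199/5.

199/5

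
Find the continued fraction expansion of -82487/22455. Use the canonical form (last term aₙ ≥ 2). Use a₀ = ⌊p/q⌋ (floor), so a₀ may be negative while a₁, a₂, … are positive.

[-4; 3, 16, 12, 3, 12]

-82487 = -4·22455 + 7333
22455 = 3·7333 + 456
7333 = 16·456 + 37
456 = 12·37 + 12
37 = 3·12 + 1
12 = 12·1 + 0  (stop)
So -82487/22455 = [-4; 3, 16, 12, 3, 12].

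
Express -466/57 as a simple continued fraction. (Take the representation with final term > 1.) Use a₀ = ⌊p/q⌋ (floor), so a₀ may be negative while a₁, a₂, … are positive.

[-9; 1, 4, 1, 2, 3]

-466 = -9×57 + 47
57 = 1×47 + 10
47 = 4×10 + 7
10 = 1×7 + 3
7 = 2×3 + 1
3 = 3×1 + 0  (stop)
So -466/57 = [-9; 1, 4, 1, 2, 3].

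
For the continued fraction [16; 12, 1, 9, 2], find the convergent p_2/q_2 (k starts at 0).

209/13

Using pₖ = aₖpₖ₋₁ + pₖ₋₂, qₖ = aₖqₖ₋₁ + qₖ₋₂ (with p₋₁=1, p₋₂=0, q₋₁=0, q₋₂=1):
  k=0: a=16, p=16, q=1
  k=1: a=12, p=193, q=12
  k=2: a=1, p=209, q=13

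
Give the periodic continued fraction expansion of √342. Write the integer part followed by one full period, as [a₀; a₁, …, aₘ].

[18; 2, 36]

a₀ = ⌊√342⌋ = 18.
With m₀=0, d₀=1 and mₖ₊₁ = dₖaₖ − mₖ, dₖ₊₁ = (n − mₖ₊₁²)/dₖ, aₖ₊₁ = ⌊(a₀+mₖ₊₁)/dₖ₊₁⌋:
  k=1: m=18, d=18, a=2
  k=2: m=18, d=1, a=36
d=1 and a=2a₀=36 at k=2, so the next step gives (m, d) = (18, 18) again — its k=1 value — and the period has length 2.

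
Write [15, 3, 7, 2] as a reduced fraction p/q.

720/47

Fold from the inside: start with 2/1.
  7 + 1/2 = 15/2
  3 + 2/15 = 47/15
  15 + 15/47 = 720/47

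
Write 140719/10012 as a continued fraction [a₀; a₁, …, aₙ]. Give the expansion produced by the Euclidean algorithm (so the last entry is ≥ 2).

[14; 18, 5, 1, 6, 4, 3]

140719 = 14×10012 + 551
10012 = 18×551 + 94
551 = 5×94 + 81
94 = 1×81 + 13
81 = 6×13 + 3
13 = 4×3 + 1
3 = 3×1 + 0  (stop)
So 140719/10012 = [14; 18, 5, 1, 6, 4, 3].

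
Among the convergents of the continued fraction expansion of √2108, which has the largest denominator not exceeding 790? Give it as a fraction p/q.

√2108 = [45; 1, 10, 2, 22, 2, 10, 1, 90, …] (period length 8).
Convergents:
  p_0/q_0 = 45/1
  p_1/q_1 = 46/1
  p_2/q_2 = 505/11
  p_3/q_3 = 1056/23
  p_4/q_4 = 23737/517
  p_5/q_5 = 48530/1057
q_4 = 517 ≤ 790 < 1057 = q_5, so the answer is 23737/517.

23737/517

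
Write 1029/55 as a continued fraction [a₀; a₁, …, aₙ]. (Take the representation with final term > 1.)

1029 = 18*55 + 39
55 = 1*39 + 16
39 = 2*16 + 7
16 = 2*7 + 2
7 = 3*2 + 1
2 = 2*1 + 0  (stop)
So 1029/55 = [18; 1, 2, 2, 3, 2].

[18; 1, 2, 2, 3, 2]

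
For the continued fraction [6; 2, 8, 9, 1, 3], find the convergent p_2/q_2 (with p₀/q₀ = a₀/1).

Using pₖ = aₖpₖ₋₁ + pₖ₋₂, qₖ = aₖqₖ₋₁ + qₖ₋₂ (with p₋₁=1, p₋₂=0, q₋₁=0, q₋₂=1):
  k=0: a=6, p=6, q=1
  k=1: a=2, p=13, q=2
  k=2: a=8, p=110, q=17

110/17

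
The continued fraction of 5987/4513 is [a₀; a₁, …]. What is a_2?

5987 = 1·4513 + 1474   →  a_0 = 1
4513 = 3·1474 + 91   →  a_1 = 3
1474 = 16·91 + 18   →  a_2 = 16

16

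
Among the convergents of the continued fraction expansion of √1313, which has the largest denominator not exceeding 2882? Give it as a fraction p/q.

√1313 = [36; 4, 4, 72, …] (period length 3).
Convergents:
  p_0/q_0 = 36/1
  p_1/q_1 = 145/4
  p_2/q_2 = 616/17
  p_3/q_3 = 44497/1228
  p_4/q_4 = 178604/4929
q_3 = 1228 ≤ 2882 < 4929 = q_4, so the answer is 44497/1228.

44497/1228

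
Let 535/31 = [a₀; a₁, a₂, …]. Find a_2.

535 = 17·31 + 8   →  a_0 = 17
31 = 3·8 + 7   →  a_1 = 3
8 = 1·7 + 1   →  a_2 = 1

1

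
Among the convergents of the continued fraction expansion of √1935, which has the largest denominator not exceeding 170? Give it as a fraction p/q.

3871/88

√1935 = [43; 1, 86, …] (period length 2).
Convergents:
  p_0/q_0 = 43/1
  p_1/q_1 = 44/1
  p_2/q_2 = 3827/87
  p_3/q_3 = 3871/88
  p_4/q_4 = 336733/7655
q_3 = 88 ≤ 170 < 7655 = q_4, so the answer is 3871/88.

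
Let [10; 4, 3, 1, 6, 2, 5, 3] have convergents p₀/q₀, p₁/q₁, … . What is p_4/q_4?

Using pₖ = aₖpₖ₋₁ + pₖ₋₂, qₖ = aₖqₖ₋₁ + qₖ₋₂ (with p₋₁=1, p₋₂=0, q₋₁=0, q₋₂=1):
  k=0: a=10, p=10, q=1
  k=1: a=4, p=41, q=4
  k=2: a=3, p=133, q=13
  k=3: a=1, p=174, q=17
  k=4: a=6, p=1177, q=115

1177/115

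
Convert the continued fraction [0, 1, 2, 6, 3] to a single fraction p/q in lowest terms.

Fold from the inside: start with 3/1.
  6 + 1/3 = 19/3
  2 + 3/19 = 41/19
  1 + 19/41 = 60/41
  0 + 41/60 = 41/60

41/60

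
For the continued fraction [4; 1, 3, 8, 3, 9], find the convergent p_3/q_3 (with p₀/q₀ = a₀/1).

157/33

Using pₖ = aₖpₖ₋₁ + pₖ₋₂, qₖ = aₖqₖ₋₁ + qₖ₋₂ (with p₋₁=1, p₋₂=0, q₋₁=0, q₋₂=1):
  k=0: a=4, p=4, q=1
  k=1: a=1, p=5, q=1
  k=2: a=3, p=19, q=4
  k=3: a=8, p=157, q=33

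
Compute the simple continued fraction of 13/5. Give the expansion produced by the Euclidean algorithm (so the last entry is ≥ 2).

13 = 2·5 + 3
5 = 1·3 + 2
3 = 1·2 + 1
2 = 2·1 + 0  (stop)
So 13/5 = [2; 1, 1, 2].

[2; 1, 1, 2]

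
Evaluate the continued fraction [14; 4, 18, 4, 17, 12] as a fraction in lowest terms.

876965/61556

Using pₖ = aₖpₖ₋₁ + pₖ₋₂ and qₖ = aₖqₖ₋₁ + qₖ₋₂:
  k=0: a=14, p=14, q=1
  k=1: a=4, p=57, q=4
  k=2: a=18, p=1040, q=73
  k=3: a=4, p=4217, q=296
  k=4: a=17, p=72729, q=5105
  k=5: a=12, p=876965, q=61556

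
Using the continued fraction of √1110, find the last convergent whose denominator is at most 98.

1999/60

√1110 = [33; 3, 6, 3, 66, …] (period length 4).
Convergents:
  p_0/q_0 = 33/1
  p_1/q_1 = 100/3
  p_2/q_2 = 633/19
  p_3/q_3 = 1999/60
  p_4/q_4 = 132567/3979
q_3 = 60 ≤ 98 < 3979 = q_4, so the answer is 1999/60.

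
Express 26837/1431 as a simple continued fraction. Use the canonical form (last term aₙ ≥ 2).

[18; 1, 3, 15, 3, 3, 2]

26837 = 18·1431 + 1079
1431 = 1·1079 + 352
1079 = 3·352 + 23
352 = 15·23 + 7
23 = 3·7 + 2
7 = 3·2 + 1
2 = 2·1 + 0  (stop)
So 26837/1431 = [18; 1, 3, 15, 3, 3, 2].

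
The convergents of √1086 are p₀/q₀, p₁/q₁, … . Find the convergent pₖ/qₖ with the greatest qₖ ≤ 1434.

√1086 = [32; 1, 20, 1, 64, …] (period length 4).
Convergents:
  p_0/q_0 = 32/1
  p_1/q_1 = 33/1
  p_2/q_2 = 692/21
  p_3/q_3 = 725/22
  p_4/q_4 = 47092/1429
  p_5/q_5 = 47817/1451
q_4 = 1429 ≤ 1434 < 1451 = q_5, so the answer is 47092/1429.

47092/1429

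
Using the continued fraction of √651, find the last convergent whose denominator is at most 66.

√651 = [25; 1, 1, 16, 1, 1, 50, …] (period length 6).
Convergents:
  p_0/q_0 = 25/1
  p_1/q_1 = 26/1
  p_2/q_2 = 51/2
  p_3/q_3 = 842/33
  p_4/q_4 = 893/35
  p_5/q_5 = 1735/68
q_4 = 35 ≤ 66 < 68 = q_5, so the answer is 893/35.

893/35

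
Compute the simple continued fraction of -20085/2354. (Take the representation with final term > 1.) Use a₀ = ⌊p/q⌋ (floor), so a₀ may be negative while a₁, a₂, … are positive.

-20085 = -9·2354 + 1101
2354 = 2·1101 + 152
1101 = 7·152 + 37
152 = 4·37 + 4
37 = 9·4 + 1
4 = 4·1 + 0  (stop)
So -20085/2354 = [-9; 2, 7, 4, 9, 4].

[-9; 2, 7, 4, 9, 4]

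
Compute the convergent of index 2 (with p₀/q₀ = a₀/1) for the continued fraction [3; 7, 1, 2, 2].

25/8

Using pₖ = aₖpₖ₋₁ + pₖ₋₂, qₖ = aₖqₖ₋₁ + qₖ₋₂ (with p₋₁=1, p₋₂=0, q₋₁=0, q₋₂=1):
  k=0: a=3, p=3, q=1
  k=1: a=7, p=22, q=7
  k=2: a=1, p=25, q=8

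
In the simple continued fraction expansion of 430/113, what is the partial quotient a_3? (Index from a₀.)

7

430 = 3·113 + 91   →  a_0 = 3
113 = 1·91 + 22   →  a_1 = 1
91 = 4·22 + 3   →  a_2 = 4
22 = 7·3 + 1   →  a_3 = 7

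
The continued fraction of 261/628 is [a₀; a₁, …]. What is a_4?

6

261 = 0·628 + 261   →  a_0 = 0
628 = 2·261 + 106   →  a_1 = 2
261 = 2·106 + 49   →  a_2 = 2
106 = 2·49 + 8   →  a_3 = 2
49 = 6·8 + 1   →  a_4 = 6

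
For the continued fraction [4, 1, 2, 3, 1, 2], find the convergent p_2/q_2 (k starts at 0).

14/3

Using pₖ = aₖpₖ₋₁ + pₖ₋₂, qₖ = aₖqₖ₋₁ + qₖ₋₂ (with p₋₁=1, p₋₂=0, q₋₁=0, q₋₂=1):
  k=0: a=4, p=4, q=1
  k=1: a=1, p=5, q=1
  k=2: a=2, p=14, q=3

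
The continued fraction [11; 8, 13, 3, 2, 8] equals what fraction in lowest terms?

Using pₖ = aₖpₖ₋₁ + pₖ₋₂ and qₖ = aₖqₖ₋₁ + qₖ₋₂:
  k=0: a=11, p=11, q=1
  k=1: a=8, p=89, q=8
  k=2: a=13, p=1168, q=105
  k=3: a=3, p=3593, q=323
  k=4: a=2, p=8354, q=751
  k=5: a=8, p=70425, q=6331

70425/6331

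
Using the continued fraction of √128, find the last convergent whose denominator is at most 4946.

√128 = [11; 3, 5, 3, 22, …] (period length 4).
Convergents:
  p_0/q_0 = 11/1
  p_1/q_1 = 34/3
  p_2/q_2 = 181/16
  p_3/q_3 = 577/51
  p_4/q_4 = 12875/1138
  p_5/q_5 = 39202/3465
  p_6/q_6 = 208885/18463
q_5 = 3465 ≤ 4946 < 18463 = q_6, so the answer is 39202/3465.

39202/3465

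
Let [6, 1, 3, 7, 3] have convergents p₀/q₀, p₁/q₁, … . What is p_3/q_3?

Using pₖ = aₖpₖ₋₁ + pₖ₋₂, qₖ = aₖqₖ₋₁ + qₖ₋₂ (with p₋₁=1, p₋₂=0, q₋₁=0, q₋₂=1):
  k=0: a=6, p=6, q=1
  k=1: a=1, p=7, q=1
  k=2: a=3, p=27, q=4
  k=3: a=7, p=196, q=29

196/29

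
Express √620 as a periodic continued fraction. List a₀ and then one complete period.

a₀ = ⌊√620⌋ = 24.
With m₀=0, d₀=1 and mₖ₊₁ = dₖaₖ − mₖ, dₖ₊₁ = (n − mₖ₊₁²)/dₖ, aₖ₊₁ = ⌊(a₀+mₖ₊₁)/dₖ₊₁⌋:
  k=1: m=24, d=44, a=1
  k=2: m=20, d=5, a=8
  k=3: m=20, d=44, a=1
  k=4: m=24, d=1, a=48
d=1 and a=2a₀=48 at k=4, so the next step gives (m, d) = (24, 44) again — its k=1 value — and the period has length 4.

[24; 1, 8, 1, 48]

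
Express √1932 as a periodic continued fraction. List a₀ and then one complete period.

a₀ = ⌊√1932⌋ = 43.

[43; 1, 20, 1, 86]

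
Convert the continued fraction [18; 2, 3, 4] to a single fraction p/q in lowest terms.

Fold from the inside: start with 4/1.
  3 + 1/4 = 13/4
  2 + 4/13 = 30/13
  18 + 13/30 = 553/30

553/30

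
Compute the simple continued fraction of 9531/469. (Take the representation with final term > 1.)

[20; 3, 9, 2, 3, 2]

9531 = 20*469 + 151
469 = 3*151 + 16
151 = 9*16 + 7
16 = 2*7 + 2
7 = 3*2 + 1
2 = 2*1 + 0  (stop)
So 9531/469 = [20; 3, 9, 2, 3, 2].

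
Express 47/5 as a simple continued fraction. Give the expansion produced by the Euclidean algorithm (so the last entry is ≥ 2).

[9; 2, 2]

47 = 9·5 + 2
5 = 2·2 + 1
2 = 2·1 + 0  (stop)
So 47/5 = [9; 2, 2].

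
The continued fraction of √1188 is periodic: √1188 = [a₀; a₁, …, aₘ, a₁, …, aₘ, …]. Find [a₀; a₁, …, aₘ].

[34; 2, 7, 6, 7, 2, 68]

a₀ = ⌊√1188⌋ = 34.
With m₀=0, d₀=1 and mₖ₊₁ = dₖaₖ − mₖ, dₖ₊₁ = (n − mₖ₊₁²)/dₖ, aₖ₊₁ = ⌊(a₀+mₖ₊₁)/dₖ₊₁⌋:
  k=1: m=34, d=32, a=2
  k=2: m=30, d=9, a=7
  k=3: m=33, d=11, a=6
  k=4: m=33, d=9, a=7
  k=5: m=30, d=32, a=2
  k=6: m=34, d=1, a=68
d=1 and a=2a₀=68 at k=6, so the next step gives (m, d) = (34, 32) again — its k=1 value — and the period has length 6.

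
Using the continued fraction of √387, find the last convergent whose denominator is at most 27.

59/3

√387 = [19; 1, 2, 19, 2, 1, 38, …] (period length 6).
Convergents:
  p_0/q_0 = 19/1
  p_1/q_1 = 20/1
  p_2/q_2 = 59/3
  p_3/q_3 = 1141/58
q_2 = 3 ≤ 27 < 58 = q_3, so the answer is 59/3.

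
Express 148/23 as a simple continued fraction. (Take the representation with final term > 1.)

[6; 2, 3, 3]

148 = 6·23 + 10
23 = 2·10 + 3
10 = 3·3 + 1
3 = 3·1 + 0  (stop)
So 148/23 = [6; 2, 3, 3].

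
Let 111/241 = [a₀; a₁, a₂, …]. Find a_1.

111 = 0·241 + 111   →  a_0 = 0
241 = 2·111 + 19   →  a_1 = 2

2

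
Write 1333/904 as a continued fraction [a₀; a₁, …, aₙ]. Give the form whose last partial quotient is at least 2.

1333 = 1·904 + 429
904 = 2·429 + 46
429 = 9·46 + 15
46 = 3·15 + 1
15 = 15·1 + 0  (stop)
So 1333/904 = [1; 2, 9, 3, 15].

[1; 2, 9, 3, 15]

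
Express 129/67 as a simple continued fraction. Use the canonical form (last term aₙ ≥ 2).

[1; 1, 12, 2, 2]

129 = 1×67 + 62
67 = 1×62 + 5
62 = 12×5 + 2
5 = 2×2 + 1
2 = 2×1 + 0  (stop)
So 129/67 = [1; 1, 12, 2, 2].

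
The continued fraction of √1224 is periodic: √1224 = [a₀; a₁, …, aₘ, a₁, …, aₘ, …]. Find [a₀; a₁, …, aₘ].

a₀ = ⌊√1224⌋ = 34.
With m₀=0, d₀=1 and mₖ₊₁ = dₖaₖ − mₖ, dₖ₊₁ = (n − mₖ₊₁²)/dₖ, aₖ₊₁ = ⌊(a₀+mₖ₊₁)/dₖ₊₁⌋:
  k=1: m=34, d=68, a=1
  k=2: m=34, d=1, a=68
d=1 and a=2a₀=68 at k=2, so the next step gives (m, d) = (34, 68) again — its k=1 value — and the period has length 2.

[34; 1, 68]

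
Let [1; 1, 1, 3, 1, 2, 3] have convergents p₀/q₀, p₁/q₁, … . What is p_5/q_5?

Using pₖ = aₖpₖ₋₁ + pₖ₋₂, qₖ = aₖqₖ₋₁ + qₖ₋₂ (with p₋₁=1, p₋₂=0, q₋₁=0, q₋₂=1):
  k=0: a=1, p=1, q=1
  k=1: a=1, p=2, q=1
  k=2: a=1, p=3, q=2
  k=3: a=3, p=11, q=7
  k=4: a=1, p=14, q=9
  k=5: a=2, p=39, q=25

39/25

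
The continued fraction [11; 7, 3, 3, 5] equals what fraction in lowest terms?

Fold from the inside: start with 5/1.
  3 + 1/5 = 16/5
  3 + 5/16 = 53/16
  7 + 16/53 = 387/53
  11 + 53/387 = 4310/387

4310/387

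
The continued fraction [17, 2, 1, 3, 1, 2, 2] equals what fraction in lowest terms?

1597/92

Fold from the inside: start with 2/1.
  2 + 1/2 = 5/2
  1 + 2/5 = 7/5
  3 + 5/7 = 26/7
  1 + 7/26 = 33/26
  2 + 26/33 = 92/33
  17 + 33/92 = 1597/92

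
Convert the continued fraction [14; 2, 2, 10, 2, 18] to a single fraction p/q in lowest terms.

29009/2014

Fold from the inside: start with 18/1.
  2 + 1/18 = 37/18
  10 + 18/37 = 388/37
  2 + 37/388 = 813/388
  2 + 388/813 = 2014/813
  14 + 813/2014 = 29009/2014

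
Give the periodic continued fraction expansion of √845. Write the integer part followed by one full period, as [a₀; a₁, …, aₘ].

[29; 14, 1, 1, 14, 58]

a₀ = ⌊√845⌋ = 29.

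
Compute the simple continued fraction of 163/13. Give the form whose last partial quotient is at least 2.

[12; 1, 1, 6]

163 = 12*13 + 7
13 = 1*7 + 6
7 = 1*6 + 1
6 = 6*1 + 0  (stop)
So 163/13 = [12; 1, 1, 6].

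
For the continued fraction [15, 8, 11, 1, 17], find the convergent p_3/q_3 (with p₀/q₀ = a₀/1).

Using pₖ = aₖpₖ₋₁ + pₖ₋₂, qₖ = aₖqₖ₋₁ + qₖ₋₂ (with p₋₁=1, p₋₂=0, q₋₁=0, q₋₂=1):
  k=0: a=15, p=15, q=1
  k=1: a=8, p=121, q=8
  k=2: a=11, p=1346, q=89
  k=3: a=1, p=1467, q=97

1467/97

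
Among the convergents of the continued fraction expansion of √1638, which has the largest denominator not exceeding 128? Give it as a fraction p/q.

√1638 = [40; 2, 8, 2, 80, …] (period length 4).
Convergents:
  p_0/q_0 = 40/1
  p_1/q_1 = 81/2
  p_2/q_2 = 688/17
  p_3/q_3 = 1457/36
  p_4/q_4 = 117248/2897
q_3 = 36 ≤ 128 < 2897 = q_4, so the answer is 1457/36.

1457/36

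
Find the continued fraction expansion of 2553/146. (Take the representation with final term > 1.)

2553 = 17·146 + 71
146 = 2·71 + 4
71 = 17·4 + 3
4 = 1·3 + 1
3 = 3·1 + 0  (stop)
So 2553/146 = [17; 2, 17, 1, 3].

[17; 2, 17, 1, 3]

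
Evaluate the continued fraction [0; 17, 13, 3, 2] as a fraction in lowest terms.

Fold from the inside: start with 2/1.
  3 + 1/2 = 7/2
  13 + 2/7 = 93/7
  17 + 7/93 = 1588/93
  0 + 93/1588 = 93/1588

93/1588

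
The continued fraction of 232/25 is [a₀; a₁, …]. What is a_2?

1

232 = 9·25 + 7   →  a_0 = 9
25 = 3·7 + 4   →  a_1 = 3
7 = 1·4 + 3   →  a_2 = 1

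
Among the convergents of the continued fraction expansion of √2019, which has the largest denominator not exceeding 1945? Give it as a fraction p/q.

√2019 = [44; 1, 13, 1, 88, …] (period length 4).
Convergents:
  p_0/q_0 = 44/1
  p_1/q_1 = 45/1
  p_2/q_2 = 629/14
  p_3/q_3 = 674/15
  p_4/q_4 = 59941/1334
  p_5/q_5 = 60615/1349
  p_6/q_6 = 847936/18871
q_5 = 1349 ≤ 1945 < 18871 = q_6, so the answer is 60615/1349.

60615/1349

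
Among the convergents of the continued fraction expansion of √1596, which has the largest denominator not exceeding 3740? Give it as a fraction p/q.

√1596 = [39; 1, 18, 1, 78, …] (period length 4).
Convergents:
  p_0/q_0 = 39/1
  p_1/q_1 = 40/1
  p_2/q_2 = 759/19
  p_3/q_3 = 799/20
  p_4/q_4 = 63081/1579
  p_5/q_5 = 63880/1599
  p_6/q_6 = 1212921/30361
q_5 = 1599 ≤ 3740 < 30361 = q_6, so the answer is 63880/1599.

63880/1599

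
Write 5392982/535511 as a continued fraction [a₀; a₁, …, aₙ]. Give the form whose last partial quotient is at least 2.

[10; 14, 7, 7, 16, 3, 15]

5392982 = 10·535511 + 37872
535511 = 14·37872 + 5303
37872 = 7·5303 + 751
5303 = 7·751 + 46
751 = 16·46 + 15
46 = 3·15 + 1
15 = 15·1 + 0  (stop)
So 5392982/535511 = [10; 14, 7, 7, 16, 3, 15].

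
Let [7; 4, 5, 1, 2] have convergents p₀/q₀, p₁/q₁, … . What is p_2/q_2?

Using pₖ = aₖpₖ₋₁ + pₖ₋₂, qₖ = aₖqₖ₋₁ + qₖ₋₂ (with p₋₁=1, p₋₂=0, q₋₁=0, q₋₂=1):
  k=0: a=7, p=7, q=1
  k=1: a=4, p=29, q=4
  k=2: a=5, p=152, q=21

152/21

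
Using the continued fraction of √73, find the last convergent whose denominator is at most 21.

√73 = [8; 1, 1, 5, 5, 1, 1, 16, …] (period length 7).
Convergents:
  p_0/q_0 = 8/1
  p_1/q_1 = 9/1
  p_2/q_2 = 17/2
  p_3/q_3 = 94/11
  p_4/q_4 = 487/57
q_3 = 11 ≤ 21 < 57 = q_4, so the answer is 94/11.

94/11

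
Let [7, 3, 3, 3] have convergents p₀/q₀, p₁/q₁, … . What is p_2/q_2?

Using pₖ = aₖpₖ₋₁ + pₖ₋₂, qₖ = aₖqₖ₋₁ + qₖ₋₂ (with p₋₁=1, p₋₂=0, q₋₁=0, q₋₂=1):
  k=0: a=7, p=7, q=1
  k=1: a=3, p=22, q=3
  k=2: a=3, p=73, q=10

73/10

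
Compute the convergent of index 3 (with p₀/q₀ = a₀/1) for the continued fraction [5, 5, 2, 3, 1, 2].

197/38

Using pₖ = aₖpₖ₋₁ + pₖ₋₂, qₖ = aₖqₖ₋₁ + qₖ₋₂ (with p₋₁=1, p₋₂=0, q₋₁=0, q₋₂=1):
  k=0: a=5, p=5, q=1
  k=1: a=5, p=26, q=5
  k=2: a=2, p=57, q=11
  k=3: a=3, p=197, q=38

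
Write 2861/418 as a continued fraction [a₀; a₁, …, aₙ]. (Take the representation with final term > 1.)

[6; 1, 5, 2, 3, 9]

2861 = 6·418 + 353
418 = 1·353 + 65
353 = 5·65 + 28
65 = 2·28 + 9
28 = 3·9 + 1
9 = 9·1 + 0  (stop)
So 2861/418 = [6; 1, 5, 2, 3, 9].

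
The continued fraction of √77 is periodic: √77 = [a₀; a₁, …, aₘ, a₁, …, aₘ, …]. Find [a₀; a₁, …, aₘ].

a₀ = ⌊√77⌋ = 8.
With m₀=0, d₀=1 and mₖ₊₁ = dₖaₖ − mₖ, dₖ₊₁ = (n − mₖ₊₁²)/dₖ, aₖ₊₁ = ⌊(a₀+mₖ₊₁)/dₖ₊₁⌋:
  k=1: m=8, d=13, a=1
  k=2: m=5, d=4, a=3
  k=3: m=7, d=7, a=2
  k=4: m=7, d=4, a=3
  k=5: m=5, d=13, a=1
  k=6: m=8, d=1, a=16
d=1 and a=2a₀=16 at k=6, so the next step gives (m, d) = (8, 13) again — its k=1 value — and the period has length 6.

[8; 1, 3, 2, 3, 1, 16]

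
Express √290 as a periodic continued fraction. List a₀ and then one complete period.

a₀ = ⌊√290⌋ = 17.
With m₀=0, d₀=1 and mₖ₊₁ = dₖaₖ − mₖ, dₖ₊₁ = (n − mₖ₊₁²)/dₖ, aₖ₊₁ = ⌊(a₀+mₖ₊₁)/dₖ₊₁⌋:
  k=1: m=17, d=1, a=34
d=1 and a=2a₀=34 at k=1, so the next step gives (m, d) = (17, 1) again — its k=1 value — and the period has length 1.

[17; 34]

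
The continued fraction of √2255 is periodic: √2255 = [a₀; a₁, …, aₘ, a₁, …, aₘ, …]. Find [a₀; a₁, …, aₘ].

a₀ = ⌊√2255⌋ = 47.
With m₀=0, d₀=1 and mₖ₊₁ = dₖaₖ − mₖ, dₖ₊₁ = (n − mₖ₊₁²)/dₖ, aₖ₊₁ = ⌊(a₀+mₖ₊₁)/dₖ₊₁⌋:
  k=1: m=47, d=46, a=2
  k=2: m=45, d=5, a=18
  k=3: m=45, d=46, a=2
  k=4: m=47, d=1, a=94
d=1 and a=2a₀=94 at k=4, so the next step gives (m, d) = (47, 46) again — its k=1 value — and the period has length 4.

[47; 2, 18, 2, 94]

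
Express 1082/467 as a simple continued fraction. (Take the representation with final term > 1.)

[2; 3, 6, 2, 3, 3]

1082 = 2×467 + 148
467 = 3×148 + 23
148 = 6×23 + 10
23 = 2×10 + 3
10 = 3×3 + 1
3 = 3×1 + 0  (stop)
So 1082/467 = [2; 3, 6, 2, 3, 3].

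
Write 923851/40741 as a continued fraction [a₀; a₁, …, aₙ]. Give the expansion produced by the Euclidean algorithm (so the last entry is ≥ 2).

[22; 1, 2, 11, 3, 11, 11, 3]

923851 = 22·40741 + 27549
40741 = 1·27549 + 13192
27549 = 2·13192 + 1165
13192 = 11·1165 + 377
1165 = 3·377 + 34
377 = 11·34 + 3
34 = 11·3 + 1
3 = 3·1 + 0  (stop)
So 923851/40741 = [22; 1, 2, 11, 3, 11, 11, 3].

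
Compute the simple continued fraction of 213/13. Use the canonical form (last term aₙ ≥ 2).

[16; 2, 1, 1, 2]

213 = 16*13 + 5
13 = 2*5 + 3
5 = 1*3 + 2
3 = 1*2 + 1
2 = 2*1 + 0  (stop)
So 213/13 = [16; 2, 1, 1, 2].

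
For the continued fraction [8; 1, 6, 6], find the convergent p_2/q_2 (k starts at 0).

62/7

Using pₖ = aₖpₖ₋₁ + pₖ₋₂, qₖ = aₖqₖ₋₁ + qₖ₋₂ (with p₋₁=1, p₋₂=0, q₋₁=0, q₋₂=1):
  k=0: a=8, p=8, q=1
  k=1: a=1, p=9, q=1
  k=2: a=6, p=62, q=7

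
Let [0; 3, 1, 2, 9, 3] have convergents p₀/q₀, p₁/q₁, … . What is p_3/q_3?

Using pₖ = aₖpₖ₋₁ + pₖ₋₂, qₖ = aₖqₖ₋₁ + qₖ₋₂ (with p₋₁=1, p₋₂=0, q₋₁=0, q₋₂=1):
  k=0: a=0, p=0, q=1
  k=1: a=3, p=1, q=3
  k=2: a=1, p=1, q=4
  k=3: a=2, p=3, q=11

3/11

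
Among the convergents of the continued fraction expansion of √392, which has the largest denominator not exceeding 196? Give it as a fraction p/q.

√392 = [19; 1, 3, 1, 38, …] (period length 4).
Convergents:
  p_0/q_0 = 19/1
  p_1/q_1 = 20/1
  p_2/q_2 = 79/4
  p_3/q_3 = 99/5
  p_4/q_4 = 3841/194
  p_5/q_5 = 3940/199
q_4 = 194 ≤ 196 < 199 = q_5, so the answer is 3841/194.

3841/194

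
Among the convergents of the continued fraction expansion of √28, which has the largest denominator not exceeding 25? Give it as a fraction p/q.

127/24

√28 = [5; 3, 2, 3, 10, …] (period length 4).
Convergents:
  p_0/q_0 = 5/1
  p_1/q_1 = 16/3
  p_2/q_2 = 37/7
  p_3/q_3 = 127/24
  p_4/q_4 = 1307/247
q_3 = 24 ≤ 25 < 247 = q_4, so the answer is 127/24.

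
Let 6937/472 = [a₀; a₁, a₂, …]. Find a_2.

6937 = 14·472 + 329   →  a_0 = 14
472 = 1·329 + 143   →  a_1 = 1
329 = 2·143 + 43   →  a_2 = 2

2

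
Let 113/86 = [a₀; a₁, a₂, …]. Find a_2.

113 = 1·86 + 27   →  a_0 = 1
86 = 3·27 + 5   →  a_1 = 3
27 = 5·5 + 2   →  a_2 = 5

5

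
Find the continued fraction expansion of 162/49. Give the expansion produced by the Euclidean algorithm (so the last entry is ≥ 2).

[3; 3, 3, 1, 3]

162 = 3×49 + 15
49 = 3×15 + 4
15 = 3×4 + 3
4 = 1×3 + 1
3 = 3×1 + 0  (stop)
So 162/49 = [3; 3, 3, 1, 3].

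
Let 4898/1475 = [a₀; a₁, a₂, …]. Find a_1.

3

4898 = 3·1475 + 473   →  a_0 = 3
1475 = 3·473 + 56   →  a_1 = 3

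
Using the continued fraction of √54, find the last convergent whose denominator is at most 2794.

√54 = [7; 2, 1, 6, 1, 2, 14, …] (period length 6).
Convergents:
  p_0/q_0 = 7/1
  p_1/q_1 = 15/2
  p_2/q_2 = 22/3
  p_3/q_3 = 147/20
  p_4/q_4 = 169/23
  p_5/q_5 = 485/66
  p_6/q_6 = 6959/947
  p_7/q_7 = 14403/1960
  p_8/q_8 = 21362/2907
q_7 = 1960 ≤ 2794 < 2907 = q_8, so the answer is 14403/1960.

14403/1960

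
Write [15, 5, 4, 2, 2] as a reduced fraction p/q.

1747/115

Fold from the inside: start with 2/1.
  2 + 1/2 = 5/2
  4 + 2/5 = 22/5
  5 + 5/22 = 115/22
  15 + 22/115 = 1747/115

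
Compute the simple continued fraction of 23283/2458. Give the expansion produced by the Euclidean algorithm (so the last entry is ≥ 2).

23283 = 9*2458 + 1161
2458 = 2*1161 + 136
1161 = 8*136 + 73
136 = 1*73 + 63
73 = 1*63 + 10
63 = 6*10 + 3
10 = 3*3 + 1
3 = 3*1 + 0  (stop)
So 23283/2458 = [9; 2, 8, 1, 1, 6, 3, 3].

[9; 2, 8, 1, 1, 6, 3, 3]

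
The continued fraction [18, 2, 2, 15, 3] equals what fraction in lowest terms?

4343/236

Using pₖ = aₖpₖ₋₁ + pₖ₋₂ and qₖ = aₖqₖ₋₁ + qₖ₋₂:
  k=0: a=18, p=18, q=1
  k=1: a=2, p=37, q=2
  k=2: a=2, p=92, q=5
  k=3: a=15, p=1417, q=77
  k=4: a=3, p=4343, q=236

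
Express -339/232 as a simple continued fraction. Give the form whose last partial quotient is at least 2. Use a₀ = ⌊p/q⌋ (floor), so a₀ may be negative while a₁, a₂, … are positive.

[-2; 1, 1, 5, 1, 17]

-339 = -2*232 + 125
232 = 1*125 + 107
125 = 1*107 + 18
107 = 5*18 + 17
18 = 1*17 + 1
17 = 17*1 + 0  (stop)
So -339/232 = [-2; 1, 1, 5, 1, 17].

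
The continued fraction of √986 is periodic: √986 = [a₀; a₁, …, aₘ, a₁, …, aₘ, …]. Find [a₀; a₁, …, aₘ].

[31; 2, 2, 62]

a₀ = ⌊√986⌋ = 31.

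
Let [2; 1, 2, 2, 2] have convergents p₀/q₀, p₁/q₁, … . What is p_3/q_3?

19/7

Using pₖ = aₖpₖ₋₁ + pₖ₋₂, qₖ = aₖqₖ₋₁ + qₖ₋₂ (with p₋₁=1, p₋₂=0, q₋₁=0, q₋₂=1):
  k=0: a=2, p=2, q=1
  k=1: a=1, p=3, q=1
  k=2: a=2, p=8, q=3
  k=3: a=2, p=19, q=7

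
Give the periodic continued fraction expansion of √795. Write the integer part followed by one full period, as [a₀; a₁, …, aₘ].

[28; 5, 9, 5, 56]

a₀ = ⌊√795⌋ = 28.
With m₀=0, d₀=1 and mₖ₊₁ = dₖaₖ − mₖ, dₖ₊₁ = (n − mₖ₊₁²)/dₖ, aₖ₊₁ = ⌊(a₀+mₖ₊₁)/dₖ₊₁⌋:
  k=1: m=28, d=11, a=5
  k=2: m=27, d=6, a=9
  k=3: m=27, d=11, a=5
  k=4: m=28, d=1, a=56
d=1 and a=2a₀=56 at k=4, so the next step gives (m, d) = (28, 11) again — its k=1 value — and the period has length 4.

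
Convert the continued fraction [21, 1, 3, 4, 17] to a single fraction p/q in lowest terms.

6377/293

Fold from the inside: start with 17/1.
  4 + 1/17 = 69/17
  3 + 17/69 = 224/69
  1 + 69/224 = 293/224
  21 + 224/293 = 6377/293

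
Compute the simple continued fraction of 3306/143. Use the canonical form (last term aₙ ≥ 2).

3306 = 23·143 + 17
143 = 8·17 + 7
17 = 2·7 + 3
7 = 2·3 + 1
3 = 3·1 + 0  (stop)
So 3306/143 = [23; 8, 2, 2, 3].

[23; 8, 2, 2, 3]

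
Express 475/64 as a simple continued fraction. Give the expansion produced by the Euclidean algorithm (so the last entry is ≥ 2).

[7; 2, 2, 1, 2, 3]

475 = 7·64 + 27
64 = 2·27 + 10
27 = 2·10 + 7
10 = 1·7 + 3
7 = 2·3 + 1
3 = 3·1 + 0  (stop)
So 475/64 = [7; 2, 2, 1, 2, 3].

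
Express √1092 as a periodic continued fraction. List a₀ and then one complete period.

[33; 22, 66]

a₀ = ⌊√1092⌋ = 33.
With m₀=0, d₀=1 and mₖ₊₁ = dₖaₖ − mₖ, dₖ₊₁ = (n − mₖ₊₁²)/dₖ, aₖ₊₁ = ⌊(a₀+mₖ₊₁)/dₖ₊₁⌋:
  k=1: m=33, d=3, a=22
  k=2: m=33, d=1, a=66
d=1 and a=2a₀=66 at k=2, so the next step gives (m, d) = (33, 3) again — its k=1 value — and the period has length 2.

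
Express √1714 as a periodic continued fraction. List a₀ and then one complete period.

[41; 2, 2, 82]

a₀ = ⌊√1714⌋ = 41.
With m₀=0, d₀=1 and mₖ₊₁ = dₖaₖ − mₖ, dₖ₊₁ = (n − mₖ₊₁²)/dₖ, aₖ₊₁ = ⌊(a₀+mₖ₊₁)/dₖ₊₁⌋:
  k=1: m=41, d=33, a=2
  k=2: m=25, d=33, a=2
  k=3: m=41, d=1, a=82
d=1 and a=2a₀=82 at k=3, so the next step gives (m, d) = (41, 33) again — its k=1 value — and the period has length 3.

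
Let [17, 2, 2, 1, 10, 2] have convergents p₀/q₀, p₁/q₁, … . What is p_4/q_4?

1307/75

Using pₖ = aₖpₖ₋₁ + pₖ₋₂, qₖ = aₖqₖ₋₁ + qₖ₋₂ (with p₋₁=1, p₋₂=0, q₋₁=0, q₋₂=1):
  k=0: a=17, p=17, q=1
  k=1: a=2, p=35, q=2
  k=2: a=2, p=87, q=5
  k=3: a=1, p=122, q=7
  k=4: a=10, p=1307, q=75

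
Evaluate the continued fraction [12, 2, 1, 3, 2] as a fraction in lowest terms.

309/25

Using pₖ = aₖpₖ₋₁ + pₖ₋₂ and qₖ = aₖqₖ₋₁ + qₖ₋₂:
  k=0: a=12, p=12, q=1
  k=1: a=2, p=25, q=2
  k=2: a=1, p=37, q=3
  k=3: a=3, p=136, q=11
  k=4: a=2, p=309, q=25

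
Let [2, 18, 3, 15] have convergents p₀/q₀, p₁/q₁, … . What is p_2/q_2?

Using pₖ = aₖpₖ₋₁ + pₖ₋₂, qₖ = aₖqₖ₋₁ + qₖ₋₂ (with p₋₁=1, p₋₂=0, q₋₁=0, q₋₂=1):
  k=0: a=2, p=2, q=1
  k=1: a=18, p=37, q=18
  k=2: a=3, p=113, q=55

113/55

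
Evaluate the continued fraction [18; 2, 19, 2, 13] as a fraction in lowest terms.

Using pₖ = aₖpₖ₋₁ + pₖ₋₂ and qₖ = aₖqₖ₋₁ + qₖ₋₂:
  k=0: a=18, p=18, q=1
  k=1: a=2, p=37, q=2
  k=2: a=19, p=721, q=39
  k=3: a=2, p=1479, q=80
  k=4: a=13, p=19948, q=1079

19948/1079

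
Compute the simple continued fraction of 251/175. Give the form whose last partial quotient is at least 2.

[1; 2, 3, 3, 3, 2]

251 = 1*175 + 76
175 = 2*76 + 23
76 = 3*23 + 7
23 = 3*7 + 2
7 = 3*2 + 1
2 = 2*1 + 0  (stop)
So 251/175 = [1; 2, 3, 3, 3, 2].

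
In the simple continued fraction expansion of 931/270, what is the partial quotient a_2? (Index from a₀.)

931 = 3·270 + 121   →  a_0 = 3
270 = 2·121 + 28   →  a_1 = 2
121 = 4·28 + 9   →  a_2 = 4

4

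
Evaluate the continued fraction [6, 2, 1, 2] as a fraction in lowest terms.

Fold from the inside: start with 2/1.
  1 + 1/2 = 3/2
  2 + 2/3 = 8/3
  6 + 3/8 = 51/8

51/8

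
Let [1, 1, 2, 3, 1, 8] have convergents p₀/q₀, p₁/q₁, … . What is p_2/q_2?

Using pₖ = aₖpₖ₋₁ + pₖ₋₂, qₖ = aₖqₖ₋₁ + qₖ₋₂ (with p₋₁=1, p₋₂=0, q₋₁=0, q₋₂=1):
  k=0: a=1, p=1, q=1
  k=1: a=1, p=2, q=1
  k=2: a=2, p=5, q=3

5/3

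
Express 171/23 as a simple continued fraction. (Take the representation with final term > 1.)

[7; 2, 3, 3]

171 = 7×23 + 10
23 = 2×10 + 3
10 = 3×3 + 1
3 = 3×1 + 0  (stop)
So 171/23 = [7; 2, 3, 3].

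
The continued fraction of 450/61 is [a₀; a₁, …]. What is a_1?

2

450 = 7·61 + 23   →  a_0 = 7
61 = 2·23 + 15   →  a_1 = 2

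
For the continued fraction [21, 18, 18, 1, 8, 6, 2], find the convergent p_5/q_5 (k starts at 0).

Using pₖ = aₖpₖ₋₁ + pₖ₋₂, qₖ = aₖqₖ₋₁ + qₖ₋₂ (with p₋₁=1, p₋₂=0, q₋₁=0, q₋₂=1):
  k=0: a=21, p=21, q=1
  k=1: a=18, p=379, q=18
  k=2: a=18, p=6843, q=325
  k=3: a=1, p=7222, q=343
  k=4: a=8, p=64619, q=3069
  k=5: a=6, p=394936, q=18757

394936/18757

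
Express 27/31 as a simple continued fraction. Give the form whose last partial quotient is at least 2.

[0; 1, 6, 1, 3]

27 = 0*31 + 27
31 = 1*27 + 4
27 = 6*4 + 3
4 = 1*3 + 1
3 = 3*1 + 0  (stop)
So 27/31 = [0; 1, 6, 1, 3].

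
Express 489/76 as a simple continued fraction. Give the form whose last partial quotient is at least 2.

[6; 2, 3, 3, 3]

489 = 6*76 + 33
76 = 2*33 + 10
33 = 3*10 + 3
10 = 3*3 + 1
3 = 3*1 + 0  (stop)
So 489/76 = [6; 2, 3, 3, 3].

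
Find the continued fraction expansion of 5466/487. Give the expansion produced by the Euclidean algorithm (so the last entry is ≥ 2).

5466 = 11×487 + 109
487 = 4×109 + 51
109 = 2×51 + 7
51 = 7×7 + 2
7 = 3×2 + 1
2 = 2×1 + 0  (stop)
So 5466/487 = [11; 4, 2, 7, 3, 2].

[11; 4, 2, 7, 3, 2]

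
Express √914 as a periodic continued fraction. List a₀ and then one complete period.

a₀ = ⌊√914⌋ = 30.
With m₀=0, d₀=1 and mₖ₊₁ = dₖaₖ − mₖ, dₖ₊₁ = (n − mₖ₊₁²)/dₖ, aₖ₊₁ = ⌊(a₀+mₖ₊₁)/dₖ₊₁⌋:
  k=1: m=30, d=14, a=4
  k=2: m=26, d=17, a=3
  k=3: m=25, d=17, a=3
  k=4: m=26, d=14, a=4
  k=5: m=30, d=1, a=60
d=1 and a=2a₀=60 at k=5, so the next step gives (m, d) = (30, 14) again — its k=1 value — and the period has length 5.

[30; 4, 3, 3, 4, 60]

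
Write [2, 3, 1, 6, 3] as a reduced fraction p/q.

192/85

Fold from the inside: start with 3/1.
  6 + 1/3 = 19/3
  1 + 3/19 = 22/19
  3 + 19/22 = 85/22
  2 + 22/85 = 192/85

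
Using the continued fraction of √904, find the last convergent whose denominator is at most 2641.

27090/901

√904 = [30; 15, 60, …] (period length 2).
Convergents:
  p_0/q_0 = 30/1
  p_1/q_1 = 451/15
  p_2/q_2 = 27090/901
  p_3/q_3 = 406801/13530
q_2 = 901 ≤ 2641 < 13530 = q_3, so the answer is 27090/901.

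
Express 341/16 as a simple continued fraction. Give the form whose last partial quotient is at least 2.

[21; 3, 5]

341 = 21·16 + 5
16 = 3·5 + 1
5 = 5·1 + 0  (stop)
So 341/16 = [21; 3, 5].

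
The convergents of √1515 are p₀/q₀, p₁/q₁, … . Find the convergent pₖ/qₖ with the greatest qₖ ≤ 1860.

√1515 = [38; 1, 11, 1, 76, …] (period length 4).
Convergents:
  p_0/q_0 = 38/1
  p_1/q_1 = 39/1
  p_2/q_2 = 467/12
  p_3/q_3 = 506/13
  p_4/q_4 = 38923/1000
  p_5/q_5 = 39429/1013
  p_6/q_6 = 472642/12143
q_5 = 1013 ≤ 1860 < 12143 = q_6, so the answer is 39429/1013.

39429/1013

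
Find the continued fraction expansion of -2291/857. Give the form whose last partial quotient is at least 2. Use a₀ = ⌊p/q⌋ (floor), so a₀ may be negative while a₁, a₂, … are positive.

-2291 = -3×857 + 280
857 = 3×280 + 17
280 = 16×17 + 8
17 = 2×8 + 1
8 = 8×1 + 0  (stop)
So -2291/857 = [-3; 3, 16, 2, 8].

[-3; 3, 16, 2, 8]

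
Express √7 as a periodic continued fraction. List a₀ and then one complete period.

a₀ = ⌊√7⌋ = 2.

[2; 1, 1, 1, 4]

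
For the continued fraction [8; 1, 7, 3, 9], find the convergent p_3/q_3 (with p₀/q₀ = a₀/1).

Using pₖ = aₖpₖ₋₁ + pₖ₋₂, qₖ = aₖqₖ₋₁ + qₖ₋₂ (with p₋₁=1, p₋₂=0, q₋₁=0, q₋₂=1):
  k=0: a=8, p=8, q=1
  k=1: a=1, p=9, q=1
  k=2: a=7, p=71, q=8
  k=3: a=3, p=222, q=25

222/25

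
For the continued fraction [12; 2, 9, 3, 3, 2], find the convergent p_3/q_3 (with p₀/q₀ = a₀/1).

Using pₖ = aₖpₖ₋₁ + pₖ₋₂, qₖ = aₖqₖ₋₁ + qₖ₋₂ (with p₋₁=1, p₋₂=0, q₋₁=0, q₋₂=1):
  k=0: a=12, p=12, q=1
  k=1: a=2, p=25, q=2
  k=2: a=9, p=237, q=19
  k=3: a=3, p=736, q=59

736/59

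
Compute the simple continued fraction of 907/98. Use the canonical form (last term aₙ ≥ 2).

907 = 9*98 + 25
98 = 3*25 + 23
25 = 1*23 + 2
23 = 11*2 + 1
2 = 2*1 + 0  (stop)
So 907/98 = [9; 3, 1, 11, 2].

[9; 3, 1, 11, 2]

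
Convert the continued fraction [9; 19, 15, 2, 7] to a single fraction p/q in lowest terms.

Using pₖ = aₖpₖ₋₁ + pₖ₋₂ and qₖ = aₖqₖ₋₁ + qₖ₋₂:
  k=0: a=9, p=9, q=1
  k=1: a=19, p=172, q=19
  k=2: a=15, p=2589, q=286
  k=3: a=2, p=5350, q=591
  k=4: a=7, p=40039, q=4423

40039/4423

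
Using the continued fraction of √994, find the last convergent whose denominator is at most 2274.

70969/2251

√994 = [31; 1, 1, 8, 1, 1, 62, …] (period length 6).
Convergents:
  p_0/q_0 = 31/1
  p_1/q_1 = 32/1
  p_2/q_2 = 63/2
  p_3/q_3 = 536/17
  p_4/q_4 = 599/19
  p_5/q_5 = 1135/36
  p_6/q_6 = 70969/2251
  p_7/q_7 = 72104/2287
q_6 = 2251 ≤ 2274 < 2287 = q_7, so the answer is 70969/2251.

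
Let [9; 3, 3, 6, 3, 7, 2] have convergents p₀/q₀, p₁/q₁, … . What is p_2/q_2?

93/10

Using pₖ = aₖpₖ₋₁ + pₖ₋₂, qₖ = aₖqₖ₋₁ + qₖ₋₂ (with p₋₁=1, p₋₂=0, q₋₁=0, q₋₂=1):
  k=0: a=9, p=9, q=1
  k=1: a=3, p=28, q=3
  k=2: a=3, p=93, q=10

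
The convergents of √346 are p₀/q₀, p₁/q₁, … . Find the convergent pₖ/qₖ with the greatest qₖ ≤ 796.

√346 = [18; 1, 1, 1, 1, 36, …] (period length 5).
Convergents:
  p_0/q_0 = 18/1
  p_1/q_1 = 19/1
  p_2/q_2 = 37/2
  p_3/q_3 = 56/3
  p_4/q_4 = 93/5
  p_5/q_5 = 3404/183
  p_6/q_6 = 3497/188
  p_7/q_7 = 6901/371
  p_8/q_8 = 10398/559
  p_9/q_9 = 17299/930
q_8 = 559 ≤ 796 < 930 = q_9, so the answer is 10398/559.

10398/559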